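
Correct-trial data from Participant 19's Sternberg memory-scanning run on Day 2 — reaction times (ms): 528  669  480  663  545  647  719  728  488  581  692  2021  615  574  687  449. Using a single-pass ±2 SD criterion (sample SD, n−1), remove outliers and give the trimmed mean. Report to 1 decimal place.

n = 16, ΣRT = 11086, M = 692.875
Σ(x−M)² = 1997961.75; s = √(1997961.75/15) = 364.962
Cutoffs: 692.875 ± 2·364.962 → [-37.0, 1422.8]
Outside: 2021 → excluded.
Retained (n=15): Σ = 9065, mean = 9065/15 = 604.333

604.3 ms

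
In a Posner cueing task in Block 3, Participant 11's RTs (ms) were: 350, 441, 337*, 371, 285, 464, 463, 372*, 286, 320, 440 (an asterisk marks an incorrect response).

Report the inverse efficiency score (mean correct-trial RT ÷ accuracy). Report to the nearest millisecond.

Correct trials (n=9): 350, 441, 371, 285, 464, 463, 286, 320, 440
Mean correct RT = 3420/9 = 380.0000 ms
Proportion correct = 9/11
IES = 380.0000 / (9/11) = 464.444 ms

464 ms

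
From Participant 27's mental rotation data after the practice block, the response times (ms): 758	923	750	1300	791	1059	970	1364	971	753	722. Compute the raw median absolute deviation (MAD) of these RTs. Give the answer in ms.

Sorted: 722, 750, 753, 758, 791, 923, 970, 971, 1059, 1300, 1364 → median = 923
|x − 923|: 165, 0, 173, 377, 132, 136, 47, 441, 48, 170, 201
Sorted deviations: 0, 47, 48, 132, 136, 165, 170, 173, 201, 377, 441 → MAD = 165

165 ms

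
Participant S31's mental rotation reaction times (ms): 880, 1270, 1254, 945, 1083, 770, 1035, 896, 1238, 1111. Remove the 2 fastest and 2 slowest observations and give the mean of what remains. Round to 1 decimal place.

Sorted: 770, 880, 896, 945, 1035, 1083, 1111, 1238, 1254, 1270
Drop lowest 2 (770, 880) and highest 2 (1254, 1270)
Remaining (n=6): Σ = 6308, mean = 6308/6 = 1051.333

1051.3 ms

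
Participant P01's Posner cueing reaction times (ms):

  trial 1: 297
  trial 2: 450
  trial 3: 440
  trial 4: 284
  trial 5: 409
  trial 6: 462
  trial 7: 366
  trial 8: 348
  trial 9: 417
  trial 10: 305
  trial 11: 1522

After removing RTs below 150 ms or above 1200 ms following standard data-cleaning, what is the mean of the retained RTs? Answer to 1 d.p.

Excluded: 1522
Retained (n=10): Σ = 3778
Mean = 3778/10 = 377.8000

377.8 ms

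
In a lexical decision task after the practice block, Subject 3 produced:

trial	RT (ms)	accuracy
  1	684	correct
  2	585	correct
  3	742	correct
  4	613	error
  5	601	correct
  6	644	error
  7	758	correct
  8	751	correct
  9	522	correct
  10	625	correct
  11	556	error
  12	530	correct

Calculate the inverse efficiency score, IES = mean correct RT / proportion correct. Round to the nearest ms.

859 ms

Correct trials (n=9): 684, 585, 742, 601, 758, 751, 522, 625, 530
Mean correct RT = 5798/9 = 644.2222 ms
Proportion correct = 9/12
IES = 644.2222 / (9/12) = 858.963 ms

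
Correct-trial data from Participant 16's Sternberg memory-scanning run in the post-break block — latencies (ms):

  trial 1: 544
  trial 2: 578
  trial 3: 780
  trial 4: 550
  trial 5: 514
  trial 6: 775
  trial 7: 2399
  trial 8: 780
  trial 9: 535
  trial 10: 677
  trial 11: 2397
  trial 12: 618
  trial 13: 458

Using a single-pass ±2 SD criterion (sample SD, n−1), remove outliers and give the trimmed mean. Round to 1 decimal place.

619.0 ms

n = 13, ΣRT = 11605, M = 892.692
Σ(x−M)² = 5491498.77; s = √(5491498.77/12) = 676.480
Cutoffs: 892.692 ± 2·676.480 → [-460.3, 2245.7]
Outside: 2397, 2399 → excluded.
Retained (n=11): Σ = 6809, mean = 6809/11 = 619.000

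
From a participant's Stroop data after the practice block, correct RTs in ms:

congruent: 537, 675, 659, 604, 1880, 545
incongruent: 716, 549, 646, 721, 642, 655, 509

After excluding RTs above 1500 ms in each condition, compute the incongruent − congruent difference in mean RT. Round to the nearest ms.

congruent: exclude 1880
M(congruent) = 3020/5 = 604.000
M(incongruent) = 4438/7 = 634.000
Difference = 634.000 − 604.000 = 30.000 ms

30 ms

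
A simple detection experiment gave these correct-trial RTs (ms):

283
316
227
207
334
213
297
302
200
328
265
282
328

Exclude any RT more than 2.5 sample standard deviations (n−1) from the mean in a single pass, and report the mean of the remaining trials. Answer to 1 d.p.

n = 13, ΣRT = 3582, M = 275.538
Σ(x−M)² = 28599.23; s = √(28599.23/12) = 48.819
Cutoffs: 275.538 ± 2.5·48.819 → [153.5, 397.6]
No RTs fall outside the cutoffs; all 13 retained. Mean = 3582/13 = 275.538

275.5 ms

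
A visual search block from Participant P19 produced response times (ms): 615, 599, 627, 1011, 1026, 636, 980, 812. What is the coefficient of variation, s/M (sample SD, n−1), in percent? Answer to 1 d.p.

n = 8, Σ = 6306, M = 788.2500
Σ(x−M)² = 258487.500; s = √(258487.500/7) = 192.1634
CV = 192.1634 / 788.2500 = 0.24378 = 24.378%

24.4%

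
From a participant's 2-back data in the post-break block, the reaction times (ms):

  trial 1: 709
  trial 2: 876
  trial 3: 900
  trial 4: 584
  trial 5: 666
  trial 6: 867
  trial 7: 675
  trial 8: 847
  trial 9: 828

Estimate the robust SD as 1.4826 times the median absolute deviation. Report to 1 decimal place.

106.7 ms

Sorted: 584, 666, 675, 709, 828, 847, 867, 876, 900 → median = 828
|x − 828| sorted: 0, 19, 39, 48, 72, 119, 153, 162, 244 → MAD = 72
Robust SD ≈ 1.4826 × 72 = 106.747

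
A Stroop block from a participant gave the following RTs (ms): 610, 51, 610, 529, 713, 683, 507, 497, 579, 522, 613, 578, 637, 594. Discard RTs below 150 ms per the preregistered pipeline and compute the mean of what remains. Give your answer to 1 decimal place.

590.2 ms

Excluded: 51
Retained (n=13): Σ = 7672
Mean = 7672/13 = 590.1538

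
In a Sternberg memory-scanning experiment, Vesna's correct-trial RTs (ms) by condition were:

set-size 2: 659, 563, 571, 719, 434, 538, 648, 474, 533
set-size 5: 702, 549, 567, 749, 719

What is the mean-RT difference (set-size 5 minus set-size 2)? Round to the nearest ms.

86 ms

M(set-size 2) = 5139/9 = 571.000
M(set-size 5) = 3286/5 = 657.200
Difference = 657.200 − 571.000 = 86.200 ms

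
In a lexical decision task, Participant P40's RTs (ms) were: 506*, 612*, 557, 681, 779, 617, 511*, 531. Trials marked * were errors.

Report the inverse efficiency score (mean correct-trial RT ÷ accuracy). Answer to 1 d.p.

1012.8 ms

Correct trials (n=5): 557, 681, 779, 617, 531
Mean correct RT = 3165/5 = 633.0000 ms
Proportion correct = 5/8
IES = 633.0000 / (5/8) = 1012.800 ms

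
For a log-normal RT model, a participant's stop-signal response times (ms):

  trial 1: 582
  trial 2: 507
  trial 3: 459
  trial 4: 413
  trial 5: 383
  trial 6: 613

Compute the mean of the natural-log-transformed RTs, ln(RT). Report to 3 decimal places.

6.186

ln(RT): 6.3665, 6.2285, 6.1291, 6.0234, 5.9480, 6.4184
Σ ln(RT) = 37.1139
Mean = 37.1139/6 = 6.18565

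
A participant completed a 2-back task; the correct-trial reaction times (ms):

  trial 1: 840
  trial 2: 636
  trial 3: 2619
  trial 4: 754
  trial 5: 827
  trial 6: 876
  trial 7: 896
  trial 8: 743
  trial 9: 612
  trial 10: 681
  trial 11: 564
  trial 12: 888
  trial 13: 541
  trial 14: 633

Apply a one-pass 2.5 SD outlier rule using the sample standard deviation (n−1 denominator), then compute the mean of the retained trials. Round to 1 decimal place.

n = 14, ΣRT = 12110, M = 865.000
Σ(x−M)² = 3507108.00; s = √(3507108.00/13) = 519.401
Cutoffs: 865.000 ± 2.5·519.401 → [-433.5, 2163.5]
Outside: 2619 → excluded.
Retained (n=13): Σ = 9491, mean = 9491/13 = 730.077

730.1 ms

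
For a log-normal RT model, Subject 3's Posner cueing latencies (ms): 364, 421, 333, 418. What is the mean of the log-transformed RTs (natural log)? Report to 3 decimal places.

ln(RT): 5.8972, 6.0426, 5.8081, 6.0355
Σ ln(RT) = 23.7834
Mean = 23.7834/4 = 5.94585

5.946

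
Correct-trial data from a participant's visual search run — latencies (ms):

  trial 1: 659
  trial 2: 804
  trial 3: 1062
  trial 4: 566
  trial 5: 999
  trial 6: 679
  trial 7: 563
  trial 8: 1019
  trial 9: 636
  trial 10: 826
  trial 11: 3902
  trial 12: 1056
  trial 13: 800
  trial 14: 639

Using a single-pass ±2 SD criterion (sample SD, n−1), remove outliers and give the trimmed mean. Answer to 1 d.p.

n = 14, ΣRT = 14210, M = 1015.000
Σ(x−M)² = 9395952.00; s = √(9395952.00/13) = 850.156
Cutoffs: 1015.000 ± 2·850.156 → [-685.3, 2715.3]
Outside: 3902 → excluded.
Retained (n=13): Σ = 10308, mean = 10308/13 = 792.923

792.9 ms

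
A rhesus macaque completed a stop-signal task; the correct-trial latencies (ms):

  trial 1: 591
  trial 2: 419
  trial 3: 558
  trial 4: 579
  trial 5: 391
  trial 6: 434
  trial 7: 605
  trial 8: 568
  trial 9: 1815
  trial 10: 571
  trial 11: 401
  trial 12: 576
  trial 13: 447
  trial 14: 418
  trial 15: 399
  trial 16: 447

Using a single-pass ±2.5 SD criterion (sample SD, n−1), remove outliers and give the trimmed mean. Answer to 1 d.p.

n = 16, ΣRT = 9219, M = 576.188
Σ(x−M)² = 1735846.44; s = √(1735846.44/15) = 340.181
Cutoffs: 576.188 ± 2.5·340.181 → [-274.3, 1426.6]
Outside: 1815 → excluded.
Retained (n=15): Σ = 7404, mean = 7404/15 = 493.600

493.6 ms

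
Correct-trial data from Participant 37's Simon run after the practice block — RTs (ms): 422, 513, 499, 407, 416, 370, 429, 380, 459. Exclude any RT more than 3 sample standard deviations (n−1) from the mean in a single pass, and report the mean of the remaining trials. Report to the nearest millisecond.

433 ms

n = 9, ΣRT = 3895, M = 432.778
Σ(x−M)² = 19311.56; s = √(19311.56/8) = 49.132
Cutoffs: 432.778 ± 3·49.132 → [285.4, 580.2]
No RTs fall outside the cutoffs; all 9 retained. Mean = 3895/9 = 432.778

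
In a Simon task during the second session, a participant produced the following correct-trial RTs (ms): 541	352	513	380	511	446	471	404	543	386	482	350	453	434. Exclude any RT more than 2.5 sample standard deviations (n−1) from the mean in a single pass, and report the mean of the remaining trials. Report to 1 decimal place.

n = 14, ΣRT = 6266, M = 447.571
Σ(x−M)² = 56999.43; s = √(56999.43/13) = 66.216
Cutoffs: 447.571 ± 2.5·66.216 → [282.0, 613.1]
No RTs fall outside the cutoffs; all 14 retained. Mean = 6266/14 = 447.571

447.6 ms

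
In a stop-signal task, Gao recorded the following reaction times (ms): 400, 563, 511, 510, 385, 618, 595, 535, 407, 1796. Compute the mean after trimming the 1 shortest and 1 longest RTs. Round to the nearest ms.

Sorted: 385, 400, 407, 510, 511, 535, 563, 595, 618, 1796
Drop lowest 1 (385) and highest 1 (1796)
Remaining (n=8): Σ = 4139, mean = 4139/8 = 517.375

517 ms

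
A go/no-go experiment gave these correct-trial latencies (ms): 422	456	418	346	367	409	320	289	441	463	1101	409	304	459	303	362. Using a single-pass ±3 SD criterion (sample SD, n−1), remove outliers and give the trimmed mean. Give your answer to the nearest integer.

385 ms

n = 16, ΣRT = 6869, M = 429.312
Σ(x−M)² = 533685.44; s = √(533685.44/15) = 188.624
Cutoffs: 429.312 ± 3·188.624 → [-136.6, 995.2]
Outside: 1101 → excluded.
Retained (n=15): Σ = 5768, mean = 5768/15 = 384.533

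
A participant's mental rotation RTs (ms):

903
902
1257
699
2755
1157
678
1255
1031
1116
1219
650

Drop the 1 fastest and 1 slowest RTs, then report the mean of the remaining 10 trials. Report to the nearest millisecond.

1022 ms

Sorted: 650, 678, 699, 902, 903, 1031, 1116, 1157, 1219, 1255, 1257, 2755
Drop lowest 1 (650) and highest 1 (2755)
Remaining (n=10): Σ = 10217, mean = 10217/10 = 1021.700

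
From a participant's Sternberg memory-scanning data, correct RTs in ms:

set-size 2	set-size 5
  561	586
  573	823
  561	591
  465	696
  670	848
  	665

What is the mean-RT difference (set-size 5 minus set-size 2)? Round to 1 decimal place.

135.5 ms

M(set-size 2) = 2830/5 = 566.000
M(set-size 5) = 4209/6 = 701.500
Difference = 701.500 − 566.000 = 135.500 ms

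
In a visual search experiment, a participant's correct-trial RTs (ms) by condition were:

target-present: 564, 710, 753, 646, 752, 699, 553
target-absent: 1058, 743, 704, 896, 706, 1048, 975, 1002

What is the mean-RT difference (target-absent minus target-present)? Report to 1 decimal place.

M(target-present) = 4677/7 = 668.143
M(target-absent) = 7132/8 = 891.500
Difference = 891.500 − 668.143 = 223.357 ms

223.4 ms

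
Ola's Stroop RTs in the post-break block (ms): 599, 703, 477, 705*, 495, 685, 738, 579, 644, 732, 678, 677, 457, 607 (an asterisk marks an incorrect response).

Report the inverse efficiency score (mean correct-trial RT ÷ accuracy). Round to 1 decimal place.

Correct trials (n=13): 599, 703, 477, 495, 685, 738, 579, 644, 732, 678, 677, 457, 607
Mean correct RT = 8071/13 = 620.8462 ms
Proportion correct = 13/14
IES = 620.8462 / (13/14) = 668.604 ms

668.6 ms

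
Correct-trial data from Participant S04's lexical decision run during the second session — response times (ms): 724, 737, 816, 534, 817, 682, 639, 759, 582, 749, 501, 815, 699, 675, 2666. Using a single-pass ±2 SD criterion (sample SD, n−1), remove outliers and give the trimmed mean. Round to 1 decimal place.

694.9 ms

n = 15, ΣRT = 12395, M = 826.333
Σ(x−M)² = 3759703.33; s = √(3759703.33/14) = 518.218
Cutoffs: 826.333 ± 2·518.218 → [-210.1, 1862.8]
Outside: 2666 → excluded.
Retained (n=14): Σ = 9729, mean = 9729/14 = 694.929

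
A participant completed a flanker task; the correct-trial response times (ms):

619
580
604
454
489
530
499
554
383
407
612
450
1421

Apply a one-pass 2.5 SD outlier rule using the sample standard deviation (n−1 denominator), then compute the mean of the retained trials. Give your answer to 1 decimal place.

n = 13, ΣRT = 7602, M = 584.769
Σ(x−M)² = 829638.31; s = √(829638.31/12) = 262.938
Cutoffs: 584.769 ± 2.5·262.938 → [-72.6, 1242.1]
Outside: 1421 → excluded.
Retained (n=12): Σ = 6181, mean = 6181/12 = 515.083

515.1 ms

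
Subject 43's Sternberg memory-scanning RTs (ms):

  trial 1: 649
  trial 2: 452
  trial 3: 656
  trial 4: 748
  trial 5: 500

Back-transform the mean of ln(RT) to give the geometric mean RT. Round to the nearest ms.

ln(RT): 6.4754, 6.1137, 6.4862, 6.6174, 6.2146
Mean ln(RT) = 31.9073/5 = 6.38146
Geometric mean = exp(6.38146) = 590.79 ms

591 ms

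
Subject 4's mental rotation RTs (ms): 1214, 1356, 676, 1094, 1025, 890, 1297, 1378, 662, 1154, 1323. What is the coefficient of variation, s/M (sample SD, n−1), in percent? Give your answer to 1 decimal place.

23.6%

n = 11, Σ = 12069, M = 1097.1818
Σ(x−M)² = 668563.636; s = √(668563.636/10) = 258.5660
CV = 258.5660 / 1097.1818 = 0.23566 = 23.566%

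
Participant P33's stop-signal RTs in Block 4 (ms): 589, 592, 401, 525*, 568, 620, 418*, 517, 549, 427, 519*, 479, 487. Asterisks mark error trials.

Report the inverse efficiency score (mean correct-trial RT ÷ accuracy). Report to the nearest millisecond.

Correct trials (n=10): 589, 592, 401, 568, 620, 517, 549, 427, 479, 487
Mean correct RT = 5229/10 = 522.9000 ms
Proportion correct = 10/13
IES = 522.9000 / (10/13) = 679.770 ms

680 ms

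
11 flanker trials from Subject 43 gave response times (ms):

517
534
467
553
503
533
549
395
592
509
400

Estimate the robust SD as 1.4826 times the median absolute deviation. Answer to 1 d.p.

47.4 ms

Sorted: 395, 400, 467, 503, 509, 517, 533, 534, 549, 553, 592 → median = 517
|x − 517| sorted: 0, 8, 14, 16, 17, 32, 36, 50, 75, 117, 122 → MAD = 32
Robust SD ≈ 1.4826 × 32 = 47.443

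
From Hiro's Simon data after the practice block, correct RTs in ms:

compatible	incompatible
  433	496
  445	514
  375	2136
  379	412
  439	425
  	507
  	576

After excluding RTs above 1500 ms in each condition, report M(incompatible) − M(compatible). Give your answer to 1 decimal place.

incompatible: exclude 2136
M(compatible) = 2071/5 = 414.200
M(incompatible) = 2930/6 = 488.333
Difference = 488.333 − 414.200 = 74.133 ms

74.1 ms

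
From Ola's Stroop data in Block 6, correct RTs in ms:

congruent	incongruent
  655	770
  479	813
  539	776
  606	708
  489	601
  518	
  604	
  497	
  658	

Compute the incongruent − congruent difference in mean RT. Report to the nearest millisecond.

M(congruent) = 5045/9 = 560.556
M(incongruent) = 3668/5 = 733.600
Difference = 733.600 − 560.556 = 173.044 ms

173 ms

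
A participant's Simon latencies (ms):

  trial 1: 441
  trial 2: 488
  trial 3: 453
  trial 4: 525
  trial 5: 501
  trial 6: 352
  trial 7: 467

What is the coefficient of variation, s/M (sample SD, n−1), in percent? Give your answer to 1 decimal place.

n = 7, Σ = 3227, M = 461.0000
Σ(x−M)² = 18806.000; s = √(18806.000/6) = 55.9851
CV = 55.9851 / 461.0000 = 0.12144 = 12.144%

12.1%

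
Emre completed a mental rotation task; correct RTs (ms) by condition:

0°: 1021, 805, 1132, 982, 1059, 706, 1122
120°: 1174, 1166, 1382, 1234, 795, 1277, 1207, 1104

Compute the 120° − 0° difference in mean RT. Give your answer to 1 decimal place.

M(0°) = 6827/7 = 975.286
M(120°) = 9339/8 = 1167.375
Difference = 1167.375 − 975.286 = 192.089 ms

192.1 ms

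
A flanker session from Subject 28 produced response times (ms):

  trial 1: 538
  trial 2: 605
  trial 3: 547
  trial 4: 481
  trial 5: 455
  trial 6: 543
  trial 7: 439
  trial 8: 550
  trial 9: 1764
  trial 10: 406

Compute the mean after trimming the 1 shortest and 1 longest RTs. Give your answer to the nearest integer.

Sorted: 406, 439, 455, 481, 538, 543, 547, 550, 605, 1764
Drop lowest 1 (406) and highest 1 (1764)
Remaining (n=8): Σ = 4158, mean = 4158/8 = 519.750

520 ms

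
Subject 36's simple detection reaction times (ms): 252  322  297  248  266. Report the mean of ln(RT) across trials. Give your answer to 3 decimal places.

ln(RT): 5.5294, 5.7746, 5.6937, 5.5134, 5.5835
Σ ln(RT) = 28.0946
Mean = 28.0946/5 = 5.61893

5.619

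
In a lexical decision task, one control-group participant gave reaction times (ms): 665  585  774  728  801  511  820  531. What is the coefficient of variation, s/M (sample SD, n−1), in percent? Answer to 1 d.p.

18.1%

n = 8, Σ = 5415, M = 676.8750
Σ(x−M)² = 105314.875; s = √(105314.875/7) = 122.6580
CV = 122.6580 / 676.8750 = 0.18121 = 18.121%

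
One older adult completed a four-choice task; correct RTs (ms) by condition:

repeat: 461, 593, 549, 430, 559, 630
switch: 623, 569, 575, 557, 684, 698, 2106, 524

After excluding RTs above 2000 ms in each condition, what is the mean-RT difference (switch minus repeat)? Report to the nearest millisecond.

67 ms

switch: exclude 2106
M(repeat) = 3222/6 = 537.000
M(switch) = 4230/7 = 604.286
Difference = 604.286 − 537.000 = 67.286 ms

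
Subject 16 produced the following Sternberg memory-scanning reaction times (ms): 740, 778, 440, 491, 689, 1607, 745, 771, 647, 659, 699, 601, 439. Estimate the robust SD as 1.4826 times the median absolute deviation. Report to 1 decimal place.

121.6 ms

Sorted: 439, 440, 491, 601, 647, 659, 689, 699, 740, 745, 771, 778, 1607 → median = 689
|x − 689| sorted: 0, 10, 30, 42, 51, 56, 82, 88, 89, 198, 249, 250, 918 → MAD = 82
Robust SD ≈ 1.4826 × 82 = 121.573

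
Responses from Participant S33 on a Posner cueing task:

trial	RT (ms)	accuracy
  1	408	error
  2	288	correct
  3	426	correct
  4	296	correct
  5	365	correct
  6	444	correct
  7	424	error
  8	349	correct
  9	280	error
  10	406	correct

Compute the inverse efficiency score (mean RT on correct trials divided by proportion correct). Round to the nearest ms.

Correct trials (n=7): 288, 426, 296, 365, 444, 349, 406
Mean correct RT = 2574/7 = 367.7143 ms
Proportion correct = 7/10
IES = 367.7143 / (7/10) = 525.306 ms

525 ms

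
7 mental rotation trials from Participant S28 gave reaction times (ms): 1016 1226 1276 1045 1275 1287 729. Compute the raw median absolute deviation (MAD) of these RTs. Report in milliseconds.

61 ms

Sorted: 729, 1016, 1045, 1226, 1275, 1276, 1287 → median = 1226
|x − 1226|: 210, 0, 50, 181, 49, 61, 497
Sorted deviations: 0, 49, 50, 61, 181, 210, 497 → MAD = 61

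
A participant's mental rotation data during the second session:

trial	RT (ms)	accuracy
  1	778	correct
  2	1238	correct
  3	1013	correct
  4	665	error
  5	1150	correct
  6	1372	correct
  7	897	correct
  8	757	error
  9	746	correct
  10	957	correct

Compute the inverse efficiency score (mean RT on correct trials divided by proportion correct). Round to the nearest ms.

1274 ms

Correct trials (n=8): 778, 1238, 1013, 1150, 1372, 897, 746, 957
Mean correct RT = 8151/8 = 1018.8750 ms
Proportion correct = 8/10
IES = 1018.8750 / (8/10) = 1273.594 ms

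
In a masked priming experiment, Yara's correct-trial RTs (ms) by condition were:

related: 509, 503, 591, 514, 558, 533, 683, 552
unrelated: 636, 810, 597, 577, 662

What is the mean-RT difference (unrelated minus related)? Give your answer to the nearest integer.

101 ms

M(related) = 4443/8 = 555.375
M(unrelated) = 3282/5 = 656.400
Difference = 656.400 − 555.375 = 101.025 ms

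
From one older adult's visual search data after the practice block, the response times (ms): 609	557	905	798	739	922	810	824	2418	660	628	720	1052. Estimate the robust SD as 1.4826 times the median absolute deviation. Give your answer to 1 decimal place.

Sorted: 557, 609, 628, 660, 720, 739, 798, 810, 824, 905, 922, 1052, 2418 → median = 798
|x − 798| sorted: 0, 12, 26, 59, 78, 107, 124, 138, 170, 189, 241, 254, 1620 → MAD = 124
Robust SD ≈ 1.4826 × 124 = 183.842

183.8 ms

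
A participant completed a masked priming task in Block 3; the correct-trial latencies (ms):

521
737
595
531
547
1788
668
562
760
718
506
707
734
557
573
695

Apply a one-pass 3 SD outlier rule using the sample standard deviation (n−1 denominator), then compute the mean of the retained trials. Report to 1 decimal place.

n = 16, ΣRT = 11199, M = 699.938
Σ(x−M)² = 1379584.94; s = √(1379584.94/15) = 303.269
Cutoffs: 699.938 ± 3·303.269 → [-209.9, 1609.7]
Outside: 1788 → excluded.
Retained (n=15): Σ = 9411, mean = 9411/15 = 627.400

627.4 ms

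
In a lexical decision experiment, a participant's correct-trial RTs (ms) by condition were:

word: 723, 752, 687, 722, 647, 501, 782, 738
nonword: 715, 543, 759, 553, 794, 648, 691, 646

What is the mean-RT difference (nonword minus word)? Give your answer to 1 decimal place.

M(word) = 5552/8 = 694.000
M(nonword) = 5349/8 = 668.625
Difference = 668.625 − 694.000 = -25.375 ms

-25.4 ms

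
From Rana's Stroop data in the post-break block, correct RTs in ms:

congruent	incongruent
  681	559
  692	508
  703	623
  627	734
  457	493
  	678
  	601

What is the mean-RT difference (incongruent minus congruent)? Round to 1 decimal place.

M(congruent) = 3160/5 = 632.000
M(incongruent) = 4196/7 = 599.429
Difference = 599.429 − 632.000 = -32.571 ms

-32.6 ms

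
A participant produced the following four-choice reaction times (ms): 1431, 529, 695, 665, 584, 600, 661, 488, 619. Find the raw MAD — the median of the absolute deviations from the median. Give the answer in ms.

Sorted: 488, 529, 584, 600, 619, 661, 665, 695, 1431 → median = 619
|x − 619|: 812, 90, 76, 46, 35, 19, 42, 131, 0
Sorted deviations: 0, 19, 35, 42, 46, 76, 90, 131, 812 → MAD = 46

46 ms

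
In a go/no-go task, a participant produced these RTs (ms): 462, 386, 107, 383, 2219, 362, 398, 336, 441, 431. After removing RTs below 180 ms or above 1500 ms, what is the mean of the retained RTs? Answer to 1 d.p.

399.9 ms

Excluded: 107, 2219
Retained (n=8): Σ = 3199
Mean = 3199/8 = 399.8750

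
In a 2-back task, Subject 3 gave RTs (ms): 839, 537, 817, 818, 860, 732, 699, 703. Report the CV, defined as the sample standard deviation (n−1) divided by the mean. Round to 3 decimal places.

0.142

n = 8, Σ = 6005, M = 750.6250
Σ(x−M)² = 79633.875; s = √(79633.875/7) = 106.6596
CV = 106.6596 / 750.6250 = 0.14209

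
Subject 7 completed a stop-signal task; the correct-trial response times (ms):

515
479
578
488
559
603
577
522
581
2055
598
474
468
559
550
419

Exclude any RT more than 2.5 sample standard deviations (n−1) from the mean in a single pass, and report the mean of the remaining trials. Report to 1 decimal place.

n = 16, ΣRT = 10025, M = 626.562
Σ(x−M)² = 2219539.94; s = √(2219539.94/15) = 384.668
Cutoffs: 626.562 ± 2.5·384.668 → [-335.1, 1588.2]
Outside: 2055 → excluded.
Retained (n=15): Σ = 7970, mean = 7970/15 = 531.333

531.3 ms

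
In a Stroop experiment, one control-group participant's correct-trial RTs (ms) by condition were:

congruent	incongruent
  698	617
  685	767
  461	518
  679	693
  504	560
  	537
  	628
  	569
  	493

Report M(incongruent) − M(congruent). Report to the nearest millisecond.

M(congruent) = 3027/5 = 605.400
M(incongruent) = 5382/9 = 598.000
Difference = 598.000 − 605.400 = -7.400 ms

-7 ms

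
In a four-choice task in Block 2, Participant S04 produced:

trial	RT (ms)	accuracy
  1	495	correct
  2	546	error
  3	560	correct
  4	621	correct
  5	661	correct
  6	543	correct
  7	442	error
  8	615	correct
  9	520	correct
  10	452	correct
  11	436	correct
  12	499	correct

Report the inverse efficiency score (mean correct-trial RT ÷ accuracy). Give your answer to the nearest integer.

Correct trials (n=10): 495, 560, 621, 661, 543, 615, 520, 452, 436, 499
Mean correct RT = 5402/10 = 540.2000 ms
Proportion correct = 10/12
IES = 540.2000 / (10/12) = 648.240 ms

648 ms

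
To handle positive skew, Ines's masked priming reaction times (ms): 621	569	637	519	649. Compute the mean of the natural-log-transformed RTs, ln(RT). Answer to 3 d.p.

6.392

ln(RT): 6.4313, 6.3439, 6.4568, 6.2519, 6.4754
Σ ln(RT) = 31.9593
Mean = 31.9593/5 = 6.39186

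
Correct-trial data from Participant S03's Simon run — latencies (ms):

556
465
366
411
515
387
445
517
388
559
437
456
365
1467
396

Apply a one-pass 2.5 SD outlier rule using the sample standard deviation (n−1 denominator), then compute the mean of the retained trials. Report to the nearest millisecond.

447 ms

n = 15, ΣRT = 7730, M = 515.333
Σ(x−M)² = 1029079.33; s = √(1029079.33/14) = 271.119
Cutoffs: 515.333 ± 2.5·271.119 → [-162.5, 1193.1]
Outside: 1467 → excluded.
Retained (n=14): Σ = 6263, mean = 6263/14 = 447.357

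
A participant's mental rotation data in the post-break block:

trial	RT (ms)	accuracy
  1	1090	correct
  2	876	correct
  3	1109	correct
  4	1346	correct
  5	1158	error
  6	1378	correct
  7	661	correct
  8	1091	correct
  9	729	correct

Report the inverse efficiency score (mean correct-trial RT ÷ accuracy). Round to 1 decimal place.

Correct trials (n=8): 1090, 876, 1109, 1346, 1378, 661, 1091, 729
Mean correct RT = 8280/8 = 1035.0000 ms
Proportion correct = 8/9
IES = 1035.0000 / (8/9) = 1164.375 ms

1164.4 ms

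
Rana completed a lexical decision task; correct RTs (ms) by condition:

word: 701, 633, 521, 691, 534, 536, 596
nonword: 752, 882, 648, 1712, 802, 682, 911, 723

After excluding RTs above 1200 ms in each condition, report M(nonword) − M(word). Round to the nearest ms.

nonword: exclude 1712
M(word) = 4212/7 = 601.714
M(nonword) = 5400/7 = 771.429
Difference = 771.429 − 601.714 = 169.714 ms

170 ms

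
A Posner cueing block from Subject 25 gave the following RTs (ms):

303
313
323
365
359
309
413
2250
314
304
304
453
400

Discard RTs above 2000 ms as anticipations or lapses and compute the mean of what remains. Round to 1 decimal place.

Excluded: 2250
Retained (n=12): Σ = 4160
Mean = 4160/12 = 346.6667

346.7 ms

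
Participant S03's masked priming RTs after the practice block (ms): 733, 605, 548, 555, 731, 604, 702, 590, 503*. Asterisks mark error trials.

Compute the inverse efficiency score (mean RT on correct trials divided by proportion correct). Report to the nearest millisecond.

713 ms

Correct trials (n=8): 733, 605, 548, 555, 731, 604, 702, 590
Mean correct RT = 5068/8 = 633.5000 ms
Proportion correct = 8/9
IES = 633.5000 / (8/9) = 712.688 ms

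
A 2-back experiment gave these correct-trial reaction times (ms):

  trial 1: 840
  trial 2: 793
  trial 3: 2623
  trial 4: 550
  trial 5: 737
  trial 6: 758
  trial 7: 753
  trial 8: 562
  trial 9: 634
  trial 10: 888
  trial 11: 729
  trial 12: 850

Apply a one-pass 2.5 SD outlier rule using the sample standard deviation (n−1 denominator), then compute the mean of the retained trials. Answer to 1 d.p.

n = 12, ΣRT = 10717, M = 893.083
Σ(x−M)² = 3390930.92; s = √(3390930.92/11) = 555.217
Cutoffs: 893.083 ± 2.5·555.217 → [-495.0, 2281.1]
Outside: 2623 → excluded.
Retained (n=11): Σ = 8094, mean = 8094/11 = 735.818

735.8 ms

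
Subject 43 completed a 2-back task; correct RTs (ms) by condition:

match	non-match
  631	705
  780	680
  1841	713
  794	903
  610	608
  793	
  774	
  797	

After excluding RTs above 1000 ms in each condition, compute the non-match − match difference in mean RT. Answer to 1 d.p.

-18.1 ms

match: exclude 1841
M(match) = 5179/7 = 739.857
M(non-match) = 3609/5 = 721.800
Difference = 721.800 − 739.857 = -18.057 ms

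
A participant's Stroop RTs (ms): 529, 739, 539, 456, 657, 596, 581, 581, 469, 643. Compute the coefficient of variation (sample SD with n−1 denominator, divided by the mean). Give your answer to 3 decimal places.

0.149

n = 10, Σ = 5790, M = 579.0000
Σ(x−M)² = 67406.000; s = √(67406.000/9) = 86.5422
CV = 86.5422 / 579.0000 = 0.14947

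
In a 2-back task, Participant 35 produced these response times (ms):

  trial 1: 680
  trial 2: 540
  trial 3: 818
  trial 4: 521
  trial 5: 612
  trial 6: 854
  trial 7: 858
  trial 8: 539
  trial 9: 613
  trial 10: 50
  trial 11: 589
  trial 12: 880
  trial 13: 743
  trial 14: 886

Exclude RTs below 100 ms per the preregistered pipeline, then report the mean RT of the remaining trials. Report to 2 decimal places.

Excluded: 50
Retained (n=13): Σ = 9133
Mean = 9133/13 = 702.5385

702.54 ms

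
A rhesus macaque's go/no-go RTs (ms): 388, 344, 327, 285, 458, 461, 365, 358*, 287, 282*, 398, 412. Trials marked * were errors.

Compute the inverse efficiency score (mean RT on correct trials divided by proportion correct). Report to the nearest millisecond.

447 ms

Correct trials (n=10): 388, 344, 327, 285, 458, 461, 365, 287, 398, 412
Mean correct RT = 3725/10 = 372.5000 ms
Proportion correct = 10/12
IES = 372.5000 / (10/12) = 447.000 ms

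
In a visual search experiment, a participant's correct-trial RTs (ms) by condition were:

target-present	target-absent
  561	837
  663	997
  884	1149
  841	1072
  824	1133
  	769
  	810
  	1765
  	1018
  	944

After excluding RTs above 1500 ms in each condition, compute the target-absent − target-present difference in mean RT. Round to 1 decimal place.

215.3 ms

target-absent: exclude 1765
M(target-present) = 3773/5 = 754.600
M(target-absent) = 8729/9 = 969.889
Difference = 969.889 − 754.600 = 215.289 ms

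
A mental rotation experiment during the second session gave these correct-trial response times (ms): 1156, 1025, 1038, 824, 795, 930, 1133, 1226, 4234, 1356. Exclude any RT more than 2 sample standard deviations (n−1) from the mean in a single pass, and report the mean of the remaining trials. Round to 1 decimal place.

1053.7 ms

n = 10, ΣRT = 13717, M = 1371.700
Σ(x−M)² = 9376954.10; s = √(9376954.10/9) = 1020.727
Cutoffs: 1371.700 ± 2·1020.727 → [-669.8, 3413.2]
Outside: 4234 → excluded.
Retained (n=9): Σ = 9483, mean = 9483/9 = 1053.667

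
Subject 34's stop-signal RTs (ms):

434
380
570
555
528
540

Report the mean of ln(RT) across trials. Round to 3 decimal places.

6.206

ln(RT): 6.0730, 5.9402, 6.3456, 6.3190, 6.2691, 6.2916
Σ ln(RT) = 37.2385
Mean = 37.2385/6 = 6.20641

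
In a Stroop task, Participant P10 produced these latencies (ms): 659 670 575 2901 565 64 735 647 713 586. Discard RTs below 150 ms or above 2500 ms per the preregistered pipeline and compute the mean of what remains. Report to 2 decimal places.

Excluded: 64, 2901
Retained (n=8): Σ = 5150
Mean = 5150/8 = 643.7500

643.75 ms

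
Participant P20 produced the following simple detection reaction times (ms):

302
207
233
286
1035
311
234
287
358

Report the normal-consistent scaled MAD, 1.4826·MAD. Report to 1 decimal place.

Sorted: 207, 233, 234, 286, 287, 302, 311, 358, 1035 → median = 287
|x − 287| sorted: 0, 1, 15, 24, 53, 54, 71, 80, 748 → MAD = 53
Robust SD ≈ 1.4826 × 53 = 78.578

78.6 ms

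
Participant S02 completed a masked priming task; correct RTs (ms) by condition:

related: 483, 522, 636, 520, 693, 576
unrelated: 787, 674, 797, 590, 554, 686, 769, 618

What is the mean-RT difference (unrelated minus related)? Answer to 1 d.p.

112.7 ms

M(related) = 3430/6 = 571.667
M(unrelated) = 5475/8 = 684.375
Difference = 684.375 − 571.667 = 112.708 ms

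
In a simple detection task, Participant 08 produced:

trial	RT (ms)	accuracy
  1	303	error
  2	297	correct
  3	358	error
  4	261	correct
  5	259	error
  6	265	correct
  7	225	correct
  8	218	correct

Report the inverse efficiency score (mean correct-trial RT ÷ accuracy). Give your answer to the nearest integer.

Correct trials (n=5): 297, 261, 265, 225, 218
Mean correct RT = 1266/5 = 253.2000 ms
Proportion correct = 5/8
IES = 253.2000 / (5/8) = 405.120 ms

405 ms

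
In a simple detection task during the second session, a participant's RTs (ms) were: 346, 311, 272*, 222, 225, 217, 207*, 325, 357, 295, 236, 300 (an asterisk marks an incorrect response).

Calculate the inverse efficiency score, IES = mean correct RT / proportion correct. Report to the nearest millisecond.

340 ms

Correct trials (n=10): 346, 311, 222, 225, 217, 325, 357, 295, 236, 300
Mean correct RT = 2834/10 = 283.4000 ms
Proportion correct = 10/12
IES = 283.4000 / (10/12) = 340.080 ms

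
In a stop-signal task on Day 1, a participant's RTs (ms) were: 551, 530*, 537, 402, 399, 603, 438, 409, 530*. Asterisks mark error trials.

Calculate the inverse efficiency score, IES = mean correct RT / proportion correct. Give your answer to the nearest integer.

613 ms

Correct trials (n=7): 551, 537, 402, 399, 603, 438, 409
Mean correct RT = 3339/7 = 477.0000 ms
Proportion correct = 7/9
IES = 477.0000 / (7/9) = 613.286 ms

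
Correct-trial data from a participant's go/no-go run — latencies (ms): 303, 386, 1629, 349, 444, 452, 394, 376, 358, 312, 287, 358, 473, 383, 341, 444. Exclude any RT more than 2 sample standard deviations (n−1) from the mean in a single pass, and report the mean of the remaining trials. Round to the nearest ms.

377 ms

n = 16, ΣRT = 7289, M = 455.562
Σ(x−M)² = 1513579.94; s = √(1513579.94/15) = 317.656
Cutoffs: 455.562 ± 2·317.656 → [-179.7, 1090.9]
Outside: 1629 → excluded.
Retained (n=15): Σ = 5660, mean = 5660/15 = 377.333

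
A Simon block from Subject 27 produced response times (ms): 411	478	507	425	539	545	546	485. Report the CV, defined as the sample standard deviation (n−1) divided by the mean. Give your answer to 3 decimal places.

0.107

n = 8, Σ = 3936, M = 492.0000
Σ(x−M)² = 19454.000; s = √(19454.000/7) = 52.7176
CV = 52.7176 / 492.0000 = 0.10715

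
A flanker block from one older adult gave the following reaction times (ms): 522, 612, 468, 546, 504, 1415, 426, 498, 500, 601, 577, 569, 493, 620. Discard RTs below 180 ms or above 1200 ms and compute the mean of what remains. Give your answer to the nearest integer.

Excluded: 1415
Retained (n=13): Σ = 6936
Mean = 6936/13 = 533.5385

534 ms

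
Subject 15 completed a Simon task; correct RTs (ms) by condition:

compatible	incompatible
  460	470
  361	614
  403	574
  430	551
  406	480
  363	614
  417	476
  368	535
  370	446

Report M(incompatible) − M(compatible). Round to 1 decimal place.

M(compatible) = 3578/9 = 397.556
M(incompatible) = 4760/9 = 528.889
Difference = 528.889 − 397.556 = 131.333 ms

131.3 ms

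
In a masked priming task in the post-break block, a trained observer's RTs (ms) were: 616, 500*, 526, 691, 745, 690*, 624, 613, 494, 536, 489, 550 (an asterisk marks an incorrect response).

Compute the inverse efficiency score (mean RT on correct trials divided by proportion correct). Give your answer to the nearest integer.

706 ms

Correct trials (n=10): 616, 526, 691, 745, 624, 613, 494, 536, 489, 550
Mean correct RT = 5884/10 = 588.4000 ms
Proportion correct = 10/12
IES = 588.4000 / (10/12) = 706.080 ms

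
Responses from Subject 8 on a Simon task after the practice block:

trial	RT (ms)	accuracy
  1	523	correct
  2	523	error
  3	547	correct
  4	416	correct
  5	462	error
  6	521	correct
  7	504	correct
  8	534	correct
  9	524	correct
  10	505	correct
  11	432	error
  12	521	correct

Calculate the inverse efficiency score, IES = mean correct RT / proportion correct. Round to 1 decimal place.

680.7 ms

Correct trials (n=9): 523, 547, 416, 521, 504, 534, 524, 505, 521
Mean correct RT = 4595/9 = 510.5556 ms
Proportion correct = 9/12
IES = 510.5556 / (9/12) = 680.741 ms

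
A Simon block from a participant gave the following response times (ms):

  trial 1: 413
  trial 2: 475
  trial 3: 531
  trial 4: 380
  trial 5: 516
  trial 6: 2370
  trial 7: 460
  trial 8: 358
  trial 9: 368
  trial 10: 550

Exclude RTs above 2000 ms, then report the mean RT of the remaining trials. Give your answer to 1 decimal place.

Excluded: 2370
Retained (n=9): Σ = 4051
Mean = 4051/9 = 450.1111

450.1 ms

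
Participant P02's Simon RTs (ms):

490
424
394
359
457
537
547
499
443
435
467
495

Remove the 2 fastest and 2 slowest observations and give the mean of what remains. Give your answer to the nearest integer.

464 ms

Sorted: 359, 394, 424, 435, 443, 457, 467, 490, 495, 499, 537, 547
Drop lowest 2 (359, 394) and highest 2 (537, 547)
Remaining (n=8): Σ = 3710, mean = 3710/8 = 463.750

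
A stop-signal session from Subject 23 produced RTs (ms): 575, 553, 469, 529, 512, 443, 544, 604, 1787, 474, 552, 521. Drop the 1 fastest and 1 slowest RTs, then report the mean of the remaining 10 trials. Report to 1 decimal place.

Sorted: 443, 469, 474, 512, 521, 529, 544, 552, 553, 575, 604, 1787
Drop lowest 1 (443) and highest 1 (1787)
Remaining (n=10): Σ = 5333, mean = 5333/10 = 533.300

533.3 ms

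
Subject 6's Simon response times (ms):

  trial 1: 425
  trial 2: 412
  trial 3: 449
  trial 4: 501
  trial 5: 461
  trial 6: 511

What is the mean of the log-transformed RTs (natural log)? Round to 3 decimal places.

6.128

ln(RT): 6.0521, 6.0210, 6.1070, 6.2166, 6.1334, 6.2364
Σ ln(RT) = 36.7665
Mean = 36.7665/6 = 6.12775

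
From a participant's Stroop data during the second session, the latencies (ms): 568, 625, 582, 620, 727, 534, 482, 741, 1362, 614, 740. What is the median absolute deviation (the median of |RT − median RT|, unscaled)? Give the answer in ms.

Sorted: 482, 534, 568, 582, 614, 620, 625, 727, 740, 741, 1362 → median = 620
|x − 620|: 52, 5, 38, 0, 107, 86, 138, 121, 742, 6, 120
Sorted deviations: 0, 5, 6, 38, 52, 86, 107, 120, 121, 138, 742 → MAD = 86

86 ms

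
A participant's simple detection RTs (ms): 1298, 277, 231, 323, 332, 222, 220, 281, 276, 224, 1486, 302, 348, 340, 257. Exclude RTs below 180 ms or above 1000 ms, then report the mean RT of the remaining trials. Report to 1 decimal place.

279.5 ms

Excluded: 1298, 1486
Retained (n=13): Σ = 3633
Mean = 3633/13 = 279.4615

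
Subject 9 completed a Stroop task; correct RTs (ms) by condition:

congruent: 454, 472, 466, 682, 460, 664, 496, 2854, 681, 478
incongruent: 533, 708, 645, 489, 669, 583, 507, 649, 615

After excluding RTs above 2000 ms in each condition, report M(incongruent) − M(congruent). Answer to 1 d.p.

60.6 ms

congruent: exclude 2854
M(congruent) = 4853/9 = 539.222
M(incongruent) = 5398/9 = 599.778
Difference = 599.778 − 539.222 = 60.556 ms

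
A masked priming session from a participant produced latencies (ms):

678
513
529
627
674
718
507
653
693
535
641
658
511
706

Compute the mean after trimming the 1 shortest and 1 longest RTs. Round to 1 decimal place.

Sorted: 507, 511, 513, 529, 535, 627, 641, 653, 658, 674, 678, 693, 706, 718
Drop lowest 1 (507) and highest 1 (718)
Remaining (n=12): Σ = 7418, mean = 7418/12 = 618.167

618.2 ms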